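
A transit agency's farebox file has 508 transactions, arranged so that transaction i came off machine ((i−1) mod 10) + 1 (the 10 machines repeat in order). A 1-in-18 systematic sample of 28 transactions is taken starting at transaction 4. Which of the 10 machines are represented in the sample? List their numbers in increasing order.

Consecutive selections differ by k = 18, so their machine numbers differ by 18 mod 10 = 8.
gcd(18, 10) = 2, so the sample visits 10/2 = 5 distinct residues mod 10.
Start 4 is machine 4; the machines hit are 2, 4, 6, 8, 10.

2, 4, 6, 8, 10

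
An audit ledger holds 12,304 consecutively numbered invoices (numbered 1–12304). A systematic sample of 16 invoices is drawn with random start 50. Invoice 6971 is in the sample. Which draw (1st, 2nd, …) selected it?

10

k = 12304/16 = 769
position = (6971 − 50)/769 + 1 = 6921/769 + 1 = 9 + 1 = 10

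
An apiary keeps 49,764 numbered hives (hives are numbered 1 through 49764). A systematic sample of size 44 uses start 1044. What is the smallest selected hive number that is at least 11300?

12354

k = 49764/44 = 1131
Steps past start: ⌈(11300 − 1044)/1131⌉ = ⌈10256/1131⌉ = 10
Selected hive: 1044 + 10×1131 = 12354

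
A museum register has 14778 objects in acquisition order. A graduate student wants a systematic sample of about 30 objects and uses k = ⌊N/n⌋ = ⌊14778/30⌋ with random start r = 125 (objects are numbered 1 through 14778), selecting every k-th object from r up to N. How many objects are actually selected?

30

k = ⌊14778/30⌋ = 492
Achieved size = ⌊(14778 − 125)/492⌋ + 1 = ⌊14653/492⌋ + 1 = 29 + 1 = 30
(last selection: 125 + 29×492 = 14393 ≤ 14778; next would be 14885 > 14778)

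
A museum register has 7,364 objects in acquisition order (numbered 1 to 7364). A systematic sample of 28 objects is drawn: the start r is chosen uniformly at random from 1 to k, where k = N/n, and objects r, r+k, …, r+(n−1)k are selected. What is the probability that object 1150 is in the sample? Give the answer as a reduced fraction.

k = 7364/28 = 263.
Object 1150 is selected iff r ≡ 1150 (mod 263); exactly one such r in {1,…,263}.
Inclusion probability = 1/263.

1/263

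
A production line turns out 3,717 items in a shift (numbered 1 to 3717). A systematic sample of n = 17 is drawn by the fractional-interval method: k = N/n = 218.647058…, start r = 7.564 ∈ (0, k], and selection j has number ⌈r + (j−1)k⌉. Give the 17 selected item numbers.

8, 227, 445, 664, 883, 1101, 1320, 1539, 1757, 1976, 2195, 2413, 2632, 2850, 3069, 3288, 3506

j=1: r + 0k = 7.564 → ⌈·⌉ = 8
j=2: r + 1k = 226.211058… → ⌈·⌉ = 227
j=3: r + 2k = 444.858117… → ⌈·⌉ = 445
j=4: r + 3k = 663.505176… → ⌈·⌉ = 664
j=5: r + 4k = 882.152235… → ⌈·⌉ = 883
j=6: r + 5k = 1100.799294… → ⌈·⌉ = 1101
j=7: r + 6k = 1319.446352… → ⌈·⌉ = 1320
j=8: r + 7k = 1538.093411… → ⌈·⌉ = 1539
j=9: r + 8k = 1756.740470… → ⌈·⌉ = 1757
j=10: r + 9k = 1975.387529… → ⌈·⌉ = 1976
j=11: r + 10k = 2194.034588… → ⌈·⌉ = 2195
j=12: r + 11k = 2412.681647… → ⌈·⌉ = 2413
j=13: r + 12k = 2631.328705… → ⌈·⌉ = 2632
j=14: r + 13k = 2849.975764… → ⌈·⌉ = 2850
j=15: r + 14k = 3068.622823… → ⌈·⌉ = 3069
j=16: r + 15k = 3287.269882… → ⌈·⌉ = 3288
j=17: r + 16k = 3505.916941… → ⌈·⌉ = 3506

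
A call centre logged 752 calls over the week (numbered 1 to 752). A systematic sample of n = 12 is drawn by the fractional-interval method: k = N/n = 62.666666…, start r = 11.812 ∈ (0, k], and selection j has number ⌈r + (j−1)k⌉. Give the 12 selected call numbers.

j=1: r + 0k = 11.812 → ⌈·⌉ = 12
j=2: r + 1k = 74.478666… → ⌈·⌉ = 75
j=3: r + 2k = 137.145333… → ⌈·⌉ = 138
j=4: r + 3k = 199.812 → ⌈·⌉ = 200
j=5: r + 4k = 262.478666… → ⌈·⌉ = 263
j=6: r + 5k = 325.145333… → ⌈·⌉ = 326
j=7: r + 6k = 387.812 → ⌈·⌉ = 388
j=8: r + 7k = 450.478666… → ⌈·⌉ = 451
j=9: r + 8k = 513.145333… → ⌈·⌉ = 514
j=10: r + 9k = 575.812 → ⌈·⌉ = 576
j=11: r + 10k = 638.478666… → ⌈·⌉ = 639
j=12: r + 11k = 701.145333… → ⌈·⌉ = 702

12, 75, 138, 200, 263, 326, 388, 451, 514, 576, 639, 702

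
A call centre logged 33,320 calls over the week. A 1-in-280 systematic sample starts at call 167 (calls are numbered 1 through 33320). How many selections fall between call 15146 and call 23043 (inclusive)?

28

k = 280
First selection ≥ 15146: 167 + ⌈(15146−167)/280⌉·280 = 167 + 54×280 = 15287
Last selection ≤ 23043: 167 + ⌊(23043−167)/280⌋·280 = 167 + 81×280 = 22847
Count = 81 − 54 + 1 = 28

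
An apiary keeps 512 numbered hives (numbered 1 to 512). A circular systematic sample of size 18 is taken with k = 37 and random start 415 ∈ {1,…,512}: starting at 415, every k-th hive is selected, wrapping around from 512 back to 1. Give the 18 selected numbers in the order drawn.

Selection 1: 415
Selection 2: 415 + 37 = 452
Selection 3: 452 + 37 = 489
Selection 4: 489 + 37 = 526 → 526 − 512 = 14
Selection 5: 14 + 37 = 51
Selection 6: 51 + 37 = 88
Selection 7: 88 + 37 = 125
Selection 8: 125 + 37 = 162
Selection 9: 162 + 37 = 199
Selection 10: 199 + 37 = 236
Selection 11: 236 + 37 = 273
Selection 12: 273 + 37 = 310
Selection 13: 310 + 37 = 347
Selection 14: 347 + 37 = 384
Selection 15: 384 + 37 = 421
Selection 16: 421 + 37 = 458
Selection 17: 458 + 37 = 495
Selection 18: 495 + 37 = 532 → 532 − 512 = 20

415, 452, 489, 14, 51, 88, 125, 162, 199, 236, 273, 310, 347, 384, 421, 458, 495, 20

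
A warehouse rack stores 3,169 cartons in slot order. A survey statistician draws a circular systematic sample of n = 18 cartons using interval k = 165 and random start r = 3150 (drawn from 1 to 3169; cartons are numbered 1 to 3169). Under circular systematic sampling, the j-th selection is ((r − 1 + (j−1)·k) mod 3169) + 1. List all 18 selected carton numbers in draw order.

Selection 1: 3150
Selection 2: 3150 + 165 = 3315 → 3315 − 3169 = 146
Selection 3: 146 + 165 = 311
Selection 4: 311 + 165 = 476
Selection 5: 476 + 165 = 641
Selection 6: 641 + 165 = 806
Selection 7: 806 + 165 = 971
Selection 8: 971 + 165 = 1136
Selection 9: 1136 + 165 = 1301
Selection 10: 1301 + 165 = 1466
Selection 11: 1466 + 165 = 1631
Selection 12: 1631 + 165 = 1796
Selection 13: 1796 + 165 = 1961
Selection 14: 1961 + 165 = 2126
Selection 15: 2126 + 165 = 2291
Selection 16: 2291 + 165 = 2456
Selection 17: 2456 + 165 = 2621
Selection 18: 2621 + 165 = 2786

3150, 146, 311, 476, 641, 806, 971, 1136, 1301, 1466, 1631, 1796, 1961, 2126, 2291, 2456, 2621, 2786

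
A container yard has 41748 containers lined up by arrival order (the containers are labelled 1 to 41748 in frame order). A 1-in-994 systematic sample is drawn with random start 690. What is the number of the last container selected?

41444

k = 994
42nd selection = r + (42−1)·k = 690 + 41×994 = 690 + 40754 = 41444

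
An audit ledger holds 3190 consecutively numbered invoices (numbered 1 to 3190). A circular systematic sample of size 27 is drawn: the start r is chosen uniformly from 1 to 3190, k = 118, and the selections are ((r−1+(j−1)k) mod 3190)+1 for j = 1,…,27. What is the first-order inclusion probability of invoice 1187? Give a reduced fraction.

For each position j, as r ranges over 1…3190 the j-th selection hits every invoice exactly once, so invoice 1187 is selected for exactly 27 of the 3190 starts.
Inclusion probability = 27/3190.

27/3190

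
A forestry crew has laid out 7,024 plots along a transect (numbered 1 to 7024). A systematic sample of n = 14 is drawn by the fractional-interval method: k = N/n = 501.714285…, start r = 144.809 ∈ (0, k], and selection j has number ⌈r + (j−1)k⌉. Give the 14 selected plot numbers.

j=1: r + 0k = 144.809 → ⌈·⌉ = 145
j=2: r + 1k = 646.523285… → ⌈·⌉ = 647
j=3: r + 2k = 1148.237571… → ⌈·⌉ = 1149
j=4: r + 3k = 1649.951857… → ⌈·⌉ = 1650
j=5: r + 4k = 2151.666142… → ⌈·⌉ = 2152
j=6: r + 5k = 2653.380428… → ⌈·⌉ = 2654
j=7: r + 6k = 3155.094714… → ⌈·⌉ = 3156
j=8: r + 7k = 3656.809 → ⌈·⌉ = 3657
j=9: r + 8k = 4158.523285… → ⌈·⌉ = 4159
j=10: r + 9k = 4660.237571… → ⌈·⌉ = 4661
j=11: r + 10k = 5161.951857… → ⌈·⌉ = 5162
j=12: r + 11k = 5663.666142… → ⌈·⌉ = 5664
j=13: r + 12k = 6165.380428… → ⌈·⌉ = 6166
j=14: r + 13k = 6667.094714… → ⌈·⌉ = 6668

145, 647, 1149, 1650, 2152, 2654, 3156, 3657, 4159, 4661, 5162, 5664, 6166, 6668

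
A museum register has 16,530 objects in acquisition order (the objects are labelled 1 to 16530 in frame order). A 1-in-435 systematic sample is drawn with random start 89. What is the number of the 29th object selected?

12269

k = 435
29th selection = r + (29−1)·k = 89 + 28×435 = 89 + 12180 = 12269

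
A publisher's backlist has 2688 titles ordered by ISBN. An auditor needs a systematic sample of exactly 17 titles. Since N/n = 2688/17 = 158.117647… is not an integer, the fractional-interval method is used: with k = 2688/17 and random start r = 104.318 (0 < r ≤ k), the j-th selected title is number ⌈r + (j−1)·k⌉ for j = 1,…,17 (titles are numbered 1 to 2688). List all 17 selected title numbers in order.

105, 263, 421, 579, 737, 895, 1054, 1212, 1370, 1528, 1686, 1844, 2002, 2160, 2318, 2477, 2635

j=1: r + 0k = 104.318 → ⌈·⌉ = 105
j=2: r + 1k = 262.435647… → ⌈·⌉ = 263
j=3: r + 2k = 420.553294… → ⌈·⌉ = 421
j=4: r + 3k = 578.670941… → ⌈·⌉ = 579
j=5: r + 4k = 736.788588… → ⌈·⌉ = 737
j=6: r + 5k = 894.906235… → ⌈·⌉ = 895
j=7: r + 6k = 1053.023882… → ⌈·⌉ = 1054
j=8: r + 7k = 1211.141529… → ⌈·⌉ = 1212
j=9: r + 8k = 1369.259176… → ⌈·⌉ = 1370
j=10: r + 9k = 1527.376823… → ⌈·⌉ = 1528
j=11: r + 10k = 1685.494470… → ⌈·⌉ = 1686
j=12: r + 11k = 1843.612117… → ⌈·⌉ = 1844
j=13: r + 12k = 2001.729764… → ⌈·⌉ = 2002
j=14: r + 13k = 2159.847411… → ⌈·⌉ = 2160
j=15: r + 14k = 2317.965058… → ⌈·⌉ = 2318
j=16: r + 15k = 2476.082705… → ⌈·⌉ = 2477
j=17: r + 16k = 2634.200352… → ⌈·⌉ = 2635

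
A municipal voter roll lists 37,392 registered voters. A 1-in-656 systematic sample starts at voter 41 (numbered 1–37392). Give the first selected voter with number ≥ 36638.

36777

k = 656
Steps past start: ⌈(36638 − 41)/656⌉ = ⌈36597/656⌉ = 56
Selected voter: 41 + 56×656 = 36777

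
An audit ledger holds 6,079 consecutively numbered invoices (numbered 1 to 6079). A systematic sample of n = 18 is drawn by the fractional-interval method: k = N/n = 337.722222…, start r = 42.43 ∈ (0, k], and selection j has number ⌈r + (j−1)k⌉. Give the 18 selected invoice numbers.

j=1: r + 0k = 42.43 → ⌈·⌉ = 43
j=2: r + 1k = 380.152222… → ⌈·⌉ = 381
j=3: r + 2k = 717.874444… → ⌈·⌉ = 718
j=4: r + 3k = 1055.596666… → ⌈·⌉ = 1056
j=5: r + 4k = 1393.318888… → ⌈·⌉ = 1394
j=6: r + 5k = 1731.041111… → ⌈·⌉ = 1732
j=7: r + 6k = 2068.763333… → ⌈·⌉ = 2069
j=8: r + 7k = 2406.485555… → ⌈·⌉ = 2407
j=9: r + 8k = 2744.207777… → ⌈·⌉ = 2745
j=10: r + 9k = 3081.93 → ⌈·⌉ = 3082
j=11: r + 10k = 3419.652222… → ⌈·⌉ = 3420
j=12: r + 11k = 3757.374444… → ⌈·⌉ = 3758
j=13: r + 12k = 4095.096666… → ⌈·⌉ = 4096
j=14: r + 13k = 4432.818888… → ⌈·⌉ = 4433
j=15: r + 14k = 4770.541111… → ⌈·⌉ = 4771
j=16: r + 15k = 5108.263333… → ⌈·⌉ = 5109
j=17: r + 16k = 5445.985555… → ⌈·⌉ = 5446
j=18: r + 17k = 5783.707777… → ⌈·⌉ = 5784

43, 381, 718, 1056, 1394, 1732, 2069, 2407, 2745, 3082, 3420, 3758, 4096, 4433, 4771, 5109, 5446, 5784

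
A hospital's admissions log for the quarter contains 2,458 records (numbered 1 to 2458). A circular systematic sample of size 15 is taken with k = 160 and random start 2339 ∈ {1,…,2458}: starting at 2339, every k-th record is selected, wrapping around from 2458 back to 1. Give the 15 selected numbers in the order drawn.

Selection 1: 2339
Selection 2: 2339 + 160 = 2499 → 2499 − 2458 = 41
Selection 3: 41 + 160 = 201
Selection 4: 201 + 160 = 361
Selection 5: 361 + 160 = 521
Selection 6: 521 + 160 = 681
Selection 7: 681 + 160 = 841
Selection 8: 841 + 160 = 1001
Selection 9: 1001 + 160 = 1161
Selection 10: 1161 + 160 = 1321
Selection 11: 1321 + 160 = 1481
Selection 12: 1481 + 160 = 1641
Selection 13: 1641 + 160 = 1801
Selection 14: 1801 + 160 = 1961
Selection 15: 1961 + 160 = 2121

2339, 41, 201, 361, 521, 681, 841, 1001, 1161, 1321, 1481, 1641, 1801, 1961, 2121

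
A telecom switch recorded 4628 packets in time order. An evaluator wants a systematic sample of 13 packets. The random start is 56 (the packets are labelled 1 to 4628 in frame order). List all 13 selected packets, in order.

k = N/n = 4628/13 = 356
packet 1: 56
packet 2: 56 + 356 = 412
packet 3: 412 + 356 = 768
packet 4: 768 + 356 = 1124
packet 5: 1124 + 356 = 1480
packet 6: 1480 + 356 = 1836
packet 7: 1836 + 356 = 2192
packet 8: 2192 + 356 = 2548
packet 9: 2548 + 356 = 2904
packet 10: 2904 + 356 = 3260
packet 11: 3260 + 356 = 3616
packet 12: 3616 + 356 = 3972
packet 13: 3972 + 356 = 4328

56, 412, 768, 1124, 1480, 1836, 2192, 2548, 2904, 3260, 3616, 3972, 4328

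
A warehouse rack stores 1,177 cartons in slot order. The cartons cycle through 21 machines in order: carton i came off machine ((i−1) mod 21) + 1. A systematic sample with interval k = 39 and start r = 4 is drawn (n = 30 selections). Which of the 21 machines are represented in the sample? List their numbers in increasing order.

1, 4, 7, 10, 13, 16, 19

Consecutive selections differ by k = 39, so their machine numbers differ by 39 mod 21 = 18.
gcd(39, 21) = 3, so the sample visits 21/3 = 7 distinct residues mod 21.
Start 4 is machine 4; the machines hit are 1, 4, 7, 10, 13, 16, 19.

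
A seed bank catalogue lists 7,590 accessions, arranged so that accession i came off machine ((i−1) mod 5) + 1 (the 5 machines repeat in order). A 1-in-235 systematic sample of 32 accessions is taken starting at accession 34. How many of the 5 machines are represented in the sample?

1

Consecutive selections differ by k = 235, so their machine numbers differ by 235 mod 5 = 0.
gcd(235, 5) = 5, so the sample visits 5/5 = 1 distinct residues mod 5.
Start 34 is machine 4; the machines hit are 4.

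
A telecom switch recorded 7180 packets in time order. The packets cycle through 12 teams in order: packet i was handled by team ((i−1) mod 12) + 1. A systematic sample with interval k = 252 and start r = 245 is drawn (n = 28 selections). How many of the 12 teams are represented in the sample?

Consecutive selections differ by k = 252, so their team numbers differ by 252 mod 12 = 0.
gcd(252, 12) = 12, so the sample visits 12/12 = 1 distinct residues mod 12.
Start 245 is team 5; the teams hit are 5.

1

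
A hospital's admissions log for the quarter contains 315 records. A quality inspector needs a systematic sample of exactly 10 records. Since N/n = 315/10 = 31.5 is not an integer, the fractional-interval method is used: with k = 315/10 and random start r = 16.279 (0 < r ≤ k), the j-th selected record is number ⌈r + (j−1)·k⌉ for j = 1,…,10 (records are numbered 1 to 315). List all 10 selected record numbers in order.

j=1: r + 0k = 16.279 → ⌈·⌉ = 17
j=2: r + 1k = 47.779 → ⌈·⌉ = 48
j=3: r + 2k = 79.279 → ⌈·⌉ = 80
j=4: r + 3k = 110.779 → ⌈·⌉ = 111
j=5: r + 4k = 142.279 → ⌈·⌉ = 143
j=6: r + 5k = 173.779 → ⌈·⌉ = 174
j=7: r + 6k = 205.279 → ⌈·⌉ = 206
j=8: r + 7k = 236.779 → ⌈·⌉ = 237
j=9: r + 8k = 268.279 → ⌈·⌉ = 269
j=10: r + 9k = 299.779 → ⌈·⌉ = 300

17, 48, 80, 111, 143, 174, 206, 237, 269, 300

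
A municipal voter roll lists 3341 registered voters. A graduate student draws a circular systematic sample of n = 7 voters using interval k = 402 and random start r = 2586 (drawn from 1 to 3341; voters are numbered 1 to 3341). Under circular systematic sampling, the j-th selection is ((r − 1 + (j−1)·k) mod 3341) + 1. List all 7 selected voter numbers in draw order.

Selection 1: 2586
Selection 2: 2586 + 402 = 2988
Selection 3: 2988 + 402 = 3390 → 3390 − 3341 = 49
Selection 4: 49 + 402 = 451
Selection 5: 451 + 402 = 853
Selection 6: 853 + 402 = 1255
Selection 7: 1255 + 402 = 1657

2586, 2988, 49, 451, 853, 1255, 1657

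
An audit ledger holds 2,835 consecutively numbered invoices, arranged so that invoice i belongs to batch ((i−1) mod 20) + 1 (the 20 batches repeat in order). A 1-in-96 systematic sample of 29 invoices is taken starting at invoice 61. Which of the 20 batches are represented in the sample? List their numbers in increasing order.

Consecutive selections differ by k = 96, so their batch numbers differ by 96 mod 20 = 16.
gcd(96, 20) = 4, so the sample visits 20/4 = 5 distinct residues mod 20.
Start 61 is batch 1; the batches hit are 1, 5, 9, 13, 17.

1, 5, 9, 13, 17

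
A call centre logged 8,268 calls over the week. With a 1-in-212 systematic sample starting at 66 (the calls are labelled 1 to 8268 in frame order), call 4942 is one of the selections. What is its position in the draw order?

k = 212
position = (4942 − 66)/212 + 1 = 4876/212 + 1 = 23 + 1 = 24

24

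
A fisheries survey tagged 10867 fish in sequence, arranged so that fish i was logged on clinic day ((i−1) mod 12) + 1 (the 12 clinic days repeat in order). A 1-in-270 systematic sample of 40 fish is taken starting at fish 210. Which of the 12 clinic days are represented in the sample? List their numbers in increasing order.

6, 12

Consecutive selections differ by k = 270, so their clinic day numbers differ by 270 mod 12 = 6.
gcd(270, 12) = 6, so the sample visits 12/6 = 2 distinct residues mod 12.
Start 210 is clinic day 6; the clinic days hit are 6, 12.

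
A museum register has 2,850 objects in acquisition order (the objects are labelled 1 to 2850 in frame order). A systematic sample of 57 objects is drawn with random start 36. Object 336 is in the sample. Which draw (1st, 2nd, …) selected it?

7

k = 2850/57 = 50
position = (336 − 36)/50 + 1 = 300/50 + 1 = 6 + 1 = 7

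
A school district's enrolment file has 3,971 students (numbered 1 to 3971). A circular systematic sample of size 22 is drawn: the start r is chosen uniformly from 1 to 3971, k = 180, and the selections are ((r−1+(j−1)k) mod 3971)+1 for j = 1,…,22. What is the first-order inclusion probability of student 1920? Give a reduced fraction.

For each position j, as r ranges over 1…3971 the j-th selection hits every student exactly once, so student 1920 is selected for exactly 22 of the 3971 starts.
Inclusion probability = 22/3971 = 2/361.

2/361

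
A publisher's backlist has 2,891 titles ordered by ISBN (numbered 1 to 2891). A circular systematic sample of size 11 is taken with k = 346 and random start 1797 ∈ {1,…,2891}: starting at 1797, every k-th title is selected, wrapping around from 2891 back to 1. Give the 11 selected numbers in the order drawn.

Selection 1: 1797
Selection 2: 1797 + 346 = 2143
Selection 3: 2143 + 346 = 2489
Selection 4: 2489 + 346 = 2835
Selection 5: 2835 + 346 = 3181 → 3181 − 2891 = 290
Selection 6: 290 + 346 = 636
Selection 7: 636 + 346 = 982
Selection 8: 982 + 346 = 1328
Selection 9: 1328 + 346 = 1674
Selection 10: 1674 + 346 = 2020
Selection 11: 2020 + 346 = 2366

1797, 2143, 2489, 2835, 290, 636, 982, 1328, 1674, 2020, 2366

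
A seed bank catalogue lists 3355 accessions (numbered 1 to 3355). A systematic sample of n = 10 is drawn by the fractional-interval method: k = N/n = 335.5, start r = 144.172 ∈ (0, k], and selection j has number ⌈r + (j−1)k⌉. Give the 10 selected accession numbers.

j=1: r + 0k = 144.172 → ⌈·⌉ = 145
j=2: r + 1k = 479.672 → ⌈·⌉ = 480
j=3: r + 2k = 815.172 → ⌈·⌉ = 816
j=4: r + 3k = 1150.672 → ⌈·⌉ = 1151
j=5: r + 4k = 1486.172 → ⌈·⌉ = 1487
j=6: r + 5k = 1821.672 → ⌈·⌉ = 1822
j=7: r + 6k = 2157.172 → ⌈·⌉ = 2158
j=8: r + 7k = 2492.672 → ⌈·⌉ = 2493
j=9: r + 8k = 2828.172 → ⌈·⌉ = 2829
j=10: r + 9k = 3163.672 → ⌈·⌉ = 3164

145, 480, 816, 1151, 1487, 1822, 2158, 2493, 2829, 3164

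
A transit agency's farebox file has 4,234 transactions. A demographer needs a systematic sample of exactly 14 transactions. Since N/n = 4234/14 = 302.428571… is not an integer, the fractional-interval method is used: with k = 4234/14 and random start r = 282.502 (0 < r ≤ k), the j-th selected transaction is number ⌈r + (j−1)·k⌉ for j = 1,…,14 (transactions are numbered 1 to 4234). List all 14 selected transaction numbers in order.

283, 585, 888, 1190, 1493, 1795, 2098, 2400, 2702, 3005, 3307, 3610, 3912, 4215

j=1: r + 0k = 282.502 → ⌈·⌉ = 283
j=2: r + 1k = 584.930571… → ⌈·⌉ = 585
j=3: r + 2k = 887.359142… → ⌈·⌉ = 888
j=4: r + 3k = 1189.787714… → ⌈·⌉ = 1190
j=5: r + 4k = 1492.216285… → ⌈·⌉ = 1493
j=6: r + 5k = 1794.644857… → ⌈·⌉ = 1795
j=7: r + 6k = 2097.073428… → ⌈·⌉ = 2098
j=8: r + 7k = 2399.502 → ⌈·⌉ = 2400
j=9: r + 8k = 2701.930571… → ⌈·⌉ = 2702
j=10: r + 9k = 3004.359142… → ⌈·⌉ = 3005
j=11: r + 10k = 3306.787714… → ⌈·⌉ = 3307
j=12: r + 11k = 3609.216285… → ⌈·⌉ = 3610
j=13: r + 12k = 3911.644857… → ⌈·⌉ = 3912
j=14: r + 13k = 4214.073428… → ⌈·⌉ = 4215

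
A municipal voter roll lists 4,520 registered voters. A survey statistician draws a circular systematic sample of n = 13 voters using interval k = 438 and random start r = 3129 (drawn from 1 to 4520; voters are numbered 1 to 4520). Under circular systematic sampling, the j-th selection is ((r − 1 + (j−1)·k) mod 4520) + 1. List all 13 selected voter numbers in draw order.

3129, 3567, 4005, 4443, 361, 799, 1237, 1675, 2113, 2551, 2989, 3427, 3865

Selection 1: 3129
Selection 2: 3129 + 438 = 3567
Selection 3: 3567 + 438 = 4005
Selection 4: 4005 + 438 = 4443
Selection 5: 4443 + 438 = 4881 → 4881 − 4520 = 361
Selection 6: 361 + 438 = 799
Selection 7: 799 + 438 = 1237
Selection 8: 1237 + 438 = 1675
Selection 9: 1675 + 438 = 2113
Selection 10: 2113 + 438 = 2551
Selection 11: 2551 + 438 = 2989
Selection 12: 2989 + 438 = 3427
Selection 13: 3427 + 438 = 3865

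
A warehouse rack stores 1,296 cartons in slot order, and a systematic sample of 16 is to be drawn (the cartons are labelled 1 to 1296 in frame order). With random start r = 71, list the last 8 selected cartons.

k = N/n = 1296/16 = 81
9th selection = 71 + 8×81 = 719
10th: 719 + 81 = 800
11th: 800 + 81 = 881
12th: 881 + 81 = 962
13th: 962 + 81 = 1043
14th: 1043 + 81 = 1124
15th: 1124 + 81 = 1205
16th: 1205 + 81 = 1286

719, 800, 881, 962, 1043, 1124, 1205, 1286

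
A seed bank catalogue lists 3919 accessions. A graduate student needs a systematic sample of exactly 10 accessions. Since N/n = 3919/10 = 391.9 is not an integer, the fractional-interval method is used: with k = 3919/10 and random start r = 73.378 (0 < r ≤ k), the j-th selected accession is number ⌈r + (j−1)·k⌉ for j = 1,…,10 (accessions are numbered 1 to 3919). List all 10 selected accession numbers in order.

74, 466, 858, 1250, 1641, 2033, 2425, 2817, 3209, 3601

j=1: r + 0k = 73.378 → ⌈·⌉ = 74
j=2: r + 1k = 465.278 → ⌈·⌉ = 466
j=3: r + 2k = 857.178 → ⌈·⌉ = 858
j=4: r + 3k = 1249.078 → ⌈·⌉ = 1250
j=5: r + 4k = 1640.978 → ⌈·⌉ = 1641
j=6: r + 5k = 2032.878 → ⌈·⌉ = 2033
j=7: r + 6k = 2424.778 → ⌈·⌉ = 2425
j=8: r + 7k = 2816.678 → ⌈·⌉ = 2817
j=9: r + 8k = 3208.578 → ⌈·⌉ = 3209
j=10: r + 9k = 3600.478 → ⌈·⌉ = 3601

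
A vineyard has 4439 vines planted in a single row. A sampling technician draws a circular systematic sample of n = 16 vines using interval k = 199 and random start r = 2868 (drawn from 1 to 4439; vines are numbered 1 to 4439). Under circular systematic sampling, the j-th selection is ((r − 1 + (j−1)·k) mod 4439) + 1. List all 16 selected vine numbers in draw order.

2868, 3067, 3266, 3465, 3664, 3863, 4062, 4261, 21, 220, 419, 618, 817, 1016, 1215, 1414

Selection 1: 2868
Selection 2: 2868 + 199 = 3067
Selection 3: 3067 + 199 = 3266
Selection 4: 3266 + 199 = 3465
Selection 5: 3465 + 199 = 3664
Selection 6: 3664 + 199 = 3863
Selection 7: 3863 + 199 = 4062
Selection 8: 4062 + 199 = 4261
Selection 9: 4261 + 199 = 4460 → 4460 − 4439 = 21
Selection 10: 21 + 199 = 220
Selection 11: 220 + 199 = 419
Selection 12: 419 + 199 = 618
Selection 13: 618 + 199 = 817
Selection 14: 817 + 199 = 1016
Selection 15: 1016 + 199 = 1215
Selection 16: 1215 + 199 = 1414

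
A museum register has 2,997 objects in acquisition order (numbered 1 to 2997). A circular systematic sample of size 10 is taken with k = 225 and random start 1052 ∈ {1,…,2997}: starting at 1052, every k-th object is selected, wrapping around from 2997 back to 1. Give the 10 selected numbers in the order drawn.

1052, 1277, 1502, 1727, 1952, 2177, 2402, 2627, 2852, 80

Selection 1: 1052
Selection 2: 1052 + 225 = 1277
Selection 3: 1277 + 225 = 1502
Selection 4: 1502 + 225 = 1727
Selection 5: 1727 + 225 = 1952
Selection 6: 1952 + 225 = 2177
Selection 7: 2177 + 225 = 2402
Selection 8: 2402 + 225 = 2627
Selection 9: 2627 + 225 = 2852
Selection 10: 2852 + 225 = 3077 → 3077 − 2997 = 80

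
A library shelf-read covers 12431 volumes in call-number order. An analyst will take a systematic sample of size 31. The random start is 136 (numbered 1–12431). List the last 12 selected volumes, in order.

7755, 8156, 8557, 8958, 9359, 9760, 10161, 10562, 10963, 11364, 11765, 12166

k = N/n = 12431/31 = 401
20th selection = 136 + 19×401 = 7755
21st: 7755 + 401 = 8156
22nd: 8156 + 401 = 8557
23rd: 8557 + 401 = 8958
24th: 8958 + 401 = 9359
25th: 9359 + 401 = 9760
26th: 9760 + 401 = 10161
27th: 10161 + 401 = 10562
28th: 10562 + 401 = 10963
29th: 10963 + 401 = 11364
30th: 11364 + 401 = 11765
31st: 11765 + 401 = 12166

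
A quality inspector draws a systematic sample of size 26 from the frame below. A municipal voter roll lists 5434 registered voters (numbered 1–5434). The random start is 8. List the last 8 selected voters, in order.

k = N/n = 5434/26 = 209
19th selection = 8 + 18×209 = 3770
20th: 3770 + 209 = 3979
21st: 3979 + 209 = 4188
22nd: 4188 + 209 = 4397
23rd: 4397 + 209 = 4606
24th: 4606 + 209 = 4815
25th: 4815 + 209 = 5024
26th: 5024 + 209 = 5233

3770, 3979, 4188, 4397, 4606, 4815, 5024, 5233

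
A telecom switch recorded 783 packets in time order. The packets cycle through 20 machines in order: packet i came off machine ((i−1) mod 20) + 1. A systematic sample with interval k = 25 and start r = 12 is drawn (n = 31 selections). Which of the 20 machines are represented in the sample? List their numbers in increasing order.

2, 7, 12, 17

Consecutive selections differ by k = 25, so their machine numbers differ by 25 mod 20 = 5.
gcd(25, 20) = 5, so the sample visits 20/5 = 4 distinct residues mod 20.
Start 12 is machine 12; the machines hit are 2, 7, 12, 17.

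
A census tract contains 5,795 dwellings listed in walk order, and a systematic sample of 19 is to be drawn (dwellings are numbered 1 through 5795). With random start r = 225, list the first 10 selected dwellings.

k = N/n = 5795/19 = 305
dwelling 1: 225
dwelling 2: 225 + 305 = 530
dwelling 3: 530 + 305 = 835
dwelling 4: 835 + 305 = 1140
dwelling 5: 1140 + 305 = 1445
dwelling 6: 1445 + 305 = 1750
dwelling 7: 1750 + 305 = 2055
dwelling 8: 2055 + 305 = 2360
dwelling 9: 2360 + 305 = 2665
dwelling 10: 2665 + 305 = 2970

225, 530, 835, 1140, 1445, 1750, 2055, 2360, 2665, 2970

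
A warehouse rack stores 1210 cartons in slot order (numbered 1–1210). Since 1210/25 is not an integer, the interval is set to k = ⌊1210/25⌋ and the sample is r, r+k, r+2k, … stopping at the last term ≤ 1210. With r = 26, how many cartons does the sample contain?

k = ⌊1210/25⌋ = 48
Achieved size = ⌊(1210 − 26)/48⌋ + 1 = ⌊1184/48⌋ + 1 = 24 + 1 = 25
(last selection: 26 + 24×48 = 1178 ≤ 1210; next would be 1226 > 1210)

25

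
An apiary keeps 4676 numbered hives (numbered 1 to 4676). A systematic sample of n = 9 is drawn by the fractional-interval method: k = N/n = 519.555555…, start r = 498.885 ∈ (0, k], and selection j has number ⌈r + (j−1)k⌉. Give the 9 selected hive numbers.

499, 1019, 1538, 2058, 2578, 3097, 3617, 4136, 4656

j=1: r + 0k = 498.885 → ⌈·⌉ = 499
j=2: r + 1k = 1018.440555… → ⌈·⌉ = 1019
j=3: r + 2k = 1537.996111… → ⌈·⌉ = 1538
j=4: r + 3k = 2057.551666… → ⌈·⌉ = 2058
j=5: r + 4k = 2577.107222… → ⌈·⌉ = 2578
j=6: r + 5k = 3096.662777… → ⌈·⌉ = 3097
j=7: r + 6k = 3616.218333… → ⌈·⌉ = 3617
j=8: r + 7k = 4135.773888… → ⌈·⌉ = 4136
j=9: r + 8k = 4655.329444… → ⌈·⌉ = 4656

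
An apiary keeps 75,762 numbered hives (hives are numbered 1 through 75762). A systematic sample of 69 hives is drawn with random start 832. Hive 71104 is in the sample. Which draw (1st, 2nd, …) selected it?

65

k = 75762/69 = 1098
position = (71104 − 832)/1098 + 1 = 70272/1098 + 1 = 64 + 1 = 65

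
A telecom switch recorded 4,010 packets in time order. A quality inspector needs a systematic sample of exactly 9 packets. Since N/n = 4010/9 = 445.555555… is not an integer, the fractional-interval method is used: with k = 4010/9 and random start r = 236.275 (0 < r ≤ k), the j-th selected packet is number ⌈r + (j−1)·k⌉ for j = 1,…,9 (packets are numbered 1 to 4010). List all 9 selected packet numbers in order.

j=1: r + 0k = 236.275 → ⌈·⌉ = 237
j=2: r + 1k = 681.830555… → ⌈·⌉ = 682
j=3: r + 2k = 1127.386111… → ⌈·⌉ = 1128
j=4: r + 3k = 1572.941666… → ⌈·⌉ = 1573
j=5: r + 4k = 2018.497222… → ⌈·⌉ = 2019
j=6: r + 5k = 2464.052777… → ⌈·⌉ = 2465
j=7: r + 6k = 2909.608333… → ⌈·⌉ = 2910
j=8: r + 7k = 3355.163888… → ⌈·⌉ = 3356
j=9: r + 8k = 3800.719444… → ⌈·⌉ = 3801

237, 682, 1128, 1573, 2019, 2465, 2910, 3356, 3801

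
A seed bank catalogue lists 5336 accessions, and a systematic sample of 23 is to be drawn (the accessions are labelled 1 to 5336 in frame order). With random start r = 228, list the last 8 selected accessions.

3708, 3940, 4172, 4404, 4636, 4868, 5100, 5332

k = N/n = 5336/23 = 232
16th selection = 228 + 15×232 = 3708
17th: 3708 + 232 = 3940
18th: 3940 + 232 = 4172
19th: 4172 + 232 = 4404
20th: 4404 + 232 = 4636
21st: 4636 + 232 = 4868
22nd: 4868 + 232 = 5100
23rd: 5100 + 232 = 5332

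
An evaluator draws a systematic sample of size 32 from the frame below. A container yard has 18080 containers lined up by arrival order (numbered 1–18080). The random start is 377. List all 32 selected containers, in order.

377, 942, 1507, 2072, 2637, 3202, 3767, 4332, 4897, 5462, 6027, 6592, 7157, 7722, 8287, 8852, 9417, 9982, 10547, 11112, 11677, 12242, 12807, 13372, 13937, 14502, 15067, 15632, 16197, 16762, 17327, 17892

k = N/n = 18080/32 = 565
container 1: 377
container 2: 377 + 565 = 942
container 3: 942 + 565 = 1507
container 4: 1507 + 565 = 2072
container 5: 2072 + 565 = 2637
container 6: 2637 + 565 = 3202
container 7: 3202 + 565 = 3767
container 8: 3767 + 565 = 4332
container 9: 4332 + 565 = 4897
container 10: 4897 + 565 = 5462
container 11: 5462 + 565 = 6027
container 12: 6027 + 565 = 6592
container 13: 6592 + 565 = 7157
container 14: 7157 + 565 = 7722
container 15: 7722 + 565 = 8287
container 16: 8287 + 565 = 8852
container 17: 8852 + 565 = 9417
container 18: 9417 + 565 = 9982
container 19: 9982 + 565 = 10547
container 20: 10547 + 565 = 11112
container 21: 11112 + 565 = 11677
container 22: 11677 + 565 = 12242
container 23: 12242 + 565 = 12807
container 24: 12807 + 565 = 13372
container 25: 13372 + 565 = 13937
container 26: 13937 + 565 = 14502
container 27: 14502 + 565 = 15067
container 28: 15067 + 565 = 15632
container 29: 15632 + 565 = 16197
container 30: 16197 + 565 = 16762
container 31: 16762 + 565 = 17327
container 32: 17327 + 565 = 17892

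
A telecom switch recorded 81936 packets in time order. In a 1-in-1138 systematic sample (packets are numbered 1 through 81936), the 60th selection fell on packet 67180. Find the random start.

38

k = 1138
r = 67180 − (60−1)×1138 = 67180 − 67142 = 38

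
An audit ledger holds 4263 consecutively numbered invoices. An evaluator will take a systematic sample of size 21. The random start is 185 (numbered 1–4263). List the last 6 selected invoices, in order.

3230, 3433, 3636, 3839, 4042, 4245

k = N/n = 4263/21 = 203
16th selection = 185 + 15×203 = 3230
17th: 3230 + 203 = 3433
18th: 3433 + 203 = 3636
19th: 3636 + 203 = 3839
20th: 3839 + 203 = 4042
21st: 4042 + 203 = 4245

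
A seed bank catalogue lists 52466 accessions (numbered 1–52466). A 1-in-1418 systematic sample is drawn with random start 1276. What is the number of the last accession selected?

52324

k = 1418
37th selection = r + (37−1)·k = 1276 + 36×1418 = 1276 + 51048 = 52324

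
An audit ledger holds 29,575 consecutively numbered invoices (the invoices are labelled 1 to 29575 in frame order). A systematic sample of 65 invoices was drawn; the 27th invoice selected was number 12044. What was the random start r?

214

k = 29575/65 = 455
r = 12044 − (27−1)×455 = 12044 − 11830 = 214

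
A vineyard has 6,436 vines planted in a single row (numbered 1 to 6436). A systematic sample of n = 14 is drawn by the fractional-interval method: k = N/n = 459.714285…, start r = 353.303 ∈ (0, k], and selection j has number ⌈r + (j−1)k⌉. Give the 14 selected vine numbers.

j=1: r + 0k = 353.303 → ⌈·⌉ = 354
j=2: r + 1k = 813.017285… → ⌈·⌉ = 814
j=3: r + 2k = 1272.731571… → ⌈·⌉ = 1273
j=4: r + 3k = 1732.445857… → ⌈·⌉ = 1733
j=5: r + 4k = 2192.160142… → ⌈·⌉ = 2193
j=6: r + 5k = 2651.874428… → ⌈·⌉ = 2652
j=7: r + 6k = 3111.588714… → ⌈·⌉ = 3112
j=8: r + 7k = 3571.303 → ⌈·⌉ = 3572
j=9: r + 8k = 4031.017285… → ⌈·⌉ = 4032
j=10: r + 9k = 4490.731571… → ⌈·⌉ = 4491
j=11: r + 10k = 4950.445857… → ⌈·⌉ = 4951
j=12: r + 11k = 5410.160142… → ⌈·⌉ = 5411
j=13: r + 12k = 5869.874428… → ⌈·⌉ = 5870
j=14: r + 13k = 6329.588714… → ⌈·⌉ = 6330

354, 814, 1273, 1733, 2193, 2652, 3112, 3572, 4032, 4491, 4951, 5411, 5870, 6330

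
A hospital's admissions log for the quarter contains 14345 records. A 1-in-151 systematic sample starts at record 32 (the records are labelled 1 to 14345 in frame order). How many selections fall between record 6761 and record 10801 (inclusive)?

k = 151
First selection ≥ 6761: 32 + ⌈(6761−32)/151⌉·151 = 32 + 45×151 = 6827
Last selection ≤ 10801: 32 + ⌊(10801−32)/151⌋·151 = 32 + 71×151 = 10753
Count = 71 − 45 + 1 = 27

27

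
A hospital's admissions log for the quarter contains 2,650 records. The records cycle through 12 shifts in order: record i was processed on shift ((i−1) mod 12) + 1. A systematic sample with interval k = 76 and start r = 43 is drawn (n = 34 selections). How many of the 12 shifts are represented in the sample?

Consecutive selections differ by k = 76, so their shift numbers differ by 76 mod 12 = 4.
gcd(76, 12) = 4, so the sample visits 12/4 = 3 distinct residues mod 12.
Start 43 is shift 7; the shifts hit are 3, 7, 11.

3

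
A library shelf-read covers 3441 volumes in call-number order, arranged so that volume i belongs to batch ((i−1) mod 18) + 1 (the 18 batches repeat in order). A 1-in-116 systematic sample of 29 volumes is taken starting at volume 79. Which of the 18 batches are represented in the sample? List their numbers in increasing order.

Consecutive selections differ by k = 116, so their batch numbers differ by 116 mod 18 = 8.
gcd(116, 18) = 2, so the sample visits 18/2 = 9 distinct residues mod 18.
Start 79 is batch 7; the batches hit are 1, 3, 5, 7, 9, 11, 13, 15, 17.

1, 3, 5, 7, 9, 11, 13, 15, 17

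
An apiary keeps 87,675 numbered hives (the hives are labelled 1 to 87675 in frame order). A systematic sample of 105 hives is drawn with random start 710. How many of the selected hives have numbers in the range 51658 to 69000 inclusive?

k = 87675/105 = 835
First selection ≥ 51658: 710 + ⌈(51658−710)/835⌉·835 = 710 + 62×835 = 52480
Last selection ≤ 69000: 710 + ⌊(69000−710)/835⌋·835 = 710 + 81×835 = 68345
Count = 81 − 62 + 1 = 20

20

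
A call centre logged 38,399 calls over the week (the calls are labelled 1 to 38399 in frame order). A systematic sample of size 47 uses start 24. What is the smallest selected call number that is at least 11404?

k = 38399/47 = 817
Steps past start: ⌈(11404 − 24)/817⌉ = ⌈11380/817⌉ = 14
Selected call: 24 + 14×817 = 11462

11462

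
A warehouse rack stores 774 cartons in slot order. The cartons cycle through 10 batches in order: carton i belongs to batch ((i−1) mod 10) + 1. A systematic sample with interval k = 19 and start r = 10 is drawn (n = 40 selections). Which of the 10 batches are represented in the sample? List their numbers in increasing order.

Consecutive selections differ by k = 19, so their batch numbers differ by 19 mod 10 = 9.
gcd(19, 10) = 1, so the sample visits 10/1 = 10 distinct residues mod 10.
Start 10 is batch 10; the batches hit are 1, 2, 3, 4, 5, 6, 7, 8, 9, 10.

1, 2, 3, 4, 5, 6, 7, 8, 9, 10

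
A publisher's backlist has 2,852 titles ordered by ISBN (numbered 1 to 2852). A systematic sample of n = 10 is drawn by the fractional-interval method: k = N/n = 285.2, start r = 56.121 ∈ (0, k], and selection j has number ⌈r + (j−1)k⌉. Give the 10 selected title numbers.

57, 342, 627, 912, 1197, 1483, 1768, 2053, 2338, 2623

j=1: r + 0k = 56.121 → ⌈·⌉ = 57
j=2: r + 1k = 341.321 → ⌈·⌉ = 342
j=3: r + 2k = 626.521 → ⌈·⌉ = 627
j=4: r + 3k = 911.721 → ⌈·⌉ = 912
j=5: r + 4k = 1196.921 → ⌈·⌉ = 1197
j=6: r + 5k = 1482.121 → ⌈·⌉ = 1483
j=7: r + 6k = 1767.321 → ⌈·⌉ = 1768
j=8: r + 7k = 2052.521 → ⌈·⌉ = 2053
j=9: r + 8k = 2337.721 → ⌈·⌉ = 2338
j=10: r + 9k = 2622.921 → ⌈·⌉ = 2623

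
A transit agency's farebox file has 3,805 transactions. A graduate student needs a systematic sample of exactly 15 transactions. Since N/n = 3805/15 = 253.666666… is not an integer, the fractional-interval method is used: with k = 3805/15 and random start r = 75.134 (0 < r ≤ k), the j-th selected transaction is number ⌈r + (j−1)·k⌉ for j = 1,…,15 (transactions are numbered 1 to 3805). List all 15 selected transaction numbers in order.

j=1: r + 0k = 75.134 → ⌈·⌉ = 76
j=2: r + 1k = 328.800666… → ⌈·⌉ = 329
j=3: r + 2k = 582.467333… → ⌈·⌉ = 583
j=4: r + 3k = 836.134 → ⌈·⌉ = 837
j=5: r + 4k = 1089.800666… → ⌈·⌉ = 1090
j=6: r + 5k = 1343.467333… → ⌈·⌉ = 1344
j=7: r + 6k = 1597.134 → ⌈·⌉ = 1598
j=8: r + 7k = 1850.800666… → ⌈·⌉ = 1851
j=9: r + 8k = 2104.467333… → ⌈·⌉ = 2105
j=10: r + 9k = 2358.134 → ⌈·⌉ = 2359
j=11: r + 10k = 2611.800666… → ⌈·⌉ = 2612
j=12: r + 11k = 2865.467333… → ⌈·⌉ = 2866
j=13: r + 12k = 3119.134 → ⌈·⌉ = 3120
j=14: r + 13k = 3372.800666… → ⌈·⌉ = 3373
j=15: r + 14k = 3626.467333… → ⌈·⌉ = 3627

76, 329, 583, 837, 1090, 1344, 1598, 1851, 2105, 2359, 2612, 2866, 3120, 3373, 3627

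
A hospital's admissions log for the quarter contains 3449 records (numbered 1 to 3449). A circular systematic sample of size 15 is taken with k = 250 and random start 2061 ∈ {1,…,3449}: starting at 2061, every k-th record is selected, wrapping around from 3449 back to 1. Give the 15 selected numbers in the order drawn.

Selection 1: 2061
Selection 2: 2061 + 250 = 2311
Selection 3: 2311 + 250 = 2561
Selection 4: 2561 + 250 = 2811
Selection 5: 2811 + 250 = 3061
Selection 6: 3061 + 250 = 3311
Selection 7: 3311 + 250 = 3561 → 3561 − 3449 = 112
Selection 8: 112 + 250 = 362
Selection 9: 362 + 250 = 612
Selection 10: 612 + 250 = 862
Selection 11: 862 + 250 = 1112
Selection 12: 1112 + 250 = 1362
Selection 13: 1362 + 250 = 1612
Selection 14: 1612 + 250 = 1862
Selection 15: 1862 + 250 = 2112

2061, 2311, 2561, 2811, 3061, 3311, 112, 362, 612, 862, 1112, 1362, 1612, 1862, 2112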